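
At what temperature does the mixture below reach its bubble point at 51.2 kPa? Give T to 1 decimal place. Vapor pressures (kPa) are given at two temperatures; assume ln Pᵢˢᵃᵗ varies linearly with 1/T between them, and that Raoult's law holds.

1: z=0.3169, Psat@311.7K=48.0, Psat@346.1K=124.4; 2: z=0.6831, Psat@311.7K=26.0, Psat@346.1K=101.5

T = 323.7 K

Bubble-point temperature: ΣzᵢPᵢˢᵃᵗ(T) = P. Interpolate ln Pᵢˢᵃᵗ = aᵢ + bᵢ/T.
  T = 311.7 K: ΣzᵢPᵢˢᵃᵗ = 32.97 kPa
  T = 346.1 K: ΣzᵢPᵢˢᵃᵗ = 108.76 kPa
  T = 328.9 K: ΣzᵢPᵢˢᵃᵗ = 61.47 kPa
  T = 320.3 K: ΣzᵢPᵢˢᵃᵗ = 45.33 kPa
  T = 324.6 K: ΣzᵢPᵢˢᵃᵗ = 52.88 kPa
  T = 322.5 K: ΣzᵢPᵢˢᵃᵗ = 49.07 kPa
Interpolating between 322.5 K and 324.6 K gives T ≈ 323.7 K.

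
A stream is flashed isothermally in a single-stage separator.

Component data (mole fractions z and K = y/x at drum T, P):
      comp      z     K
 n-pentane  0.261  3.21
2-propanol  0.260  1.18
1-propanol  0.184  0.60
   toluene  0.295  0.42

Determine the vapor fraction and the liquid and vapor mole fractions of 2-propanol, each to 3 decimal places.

ψ = 0.470, x_2-propanol = 0.240, y_2-propanol = 0.283

Rachford–Rice: g(ψ) = Σ zᵢ(Kᵢ−1)/(1+ψ(Kᵢ−1)) = 0.
Check two-phase: ΣzᵢKᵢ = 1.379 > 1 and Σzᵢ/Kᵢ = 1.311 > 1, so g(0) = 0.379 > 0 and g(1) = -0.311 < 0.
Newton–Raphson from ψ = 0.47:
  ψ = 0.470: g = 0.0002, g' = -0.546 → ψ = 0.470
Converged at ψ = 0.470.
Compositions from xᵢ = zᵢ/(1+ψ(Kᵢ−1)), yᵢ = Kᵢxᵢ:
  n-pentane: x = 0.128, y = 0.411
  2-propanol: x = 0.240, y = 0.283
  1-propanol: x = 0.227, y = 0.136
  toluene: x = 0.406, y = 0.170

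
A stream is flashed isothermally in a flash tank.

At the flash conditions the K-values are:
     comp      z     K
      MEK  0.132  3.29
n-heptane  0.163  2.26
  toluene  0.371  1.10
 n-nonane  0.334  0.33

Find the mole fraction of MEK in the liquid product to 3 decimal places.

x_MEK = 0.066

Let ψ = V/F and solve Σ zᵢ(Kᵢ−1)/(1+ψ(Kᵢ−1)) = 0.
g(0) = ΣzᵢKᵢ − 1 = 0.321 and g(1) = 1 − Σzᵢ/Kᵢ = -0.462, so a root lies in (0, 1).
Newton–Raphson from ψ = 0.5:
  ψ = 0.500: g = -0.0343, g' = -0.590 → ψ = 0.442
Converged at ψ = 0.442.
Compositions from xᵢ = zᵢ/(1+ψ(Kᵢ−1)), yᵢ = Kᵢxᵢ:
  MEK: x = 0.066, y = 0.216
  n-heptane: x = 0.105, y = 0.237
  toluene: x = 0.355, y = 0.391
  n-nonane: x = 0.474, y = 0.157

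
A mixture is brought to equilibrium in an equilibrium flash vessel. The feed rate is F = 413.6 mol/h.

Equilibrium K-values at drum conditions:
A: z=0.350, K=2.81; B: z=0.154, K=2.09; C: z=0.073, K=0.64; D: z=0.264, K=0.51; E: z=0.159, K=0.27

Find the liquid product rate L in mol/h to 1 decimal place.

L = 175.6 mol/h

Rachford–Rice: g(V/F) = Σ zᵢ(Kᵢ−1)/(1+V/F(Kᵢ−1)) = 0.
Check two-phase: ΣzᵢKᵢ = 1.530 > 1 and Σzᵢ/Kᵢ = 1.419 > 1, so g(0) = 0.530 > 0 and g(1) = -0.419 < 0.
Iterate (Newton) starting at V/F = 0.51:
  V/F = 0.510: g = 0.0477, g' = -0.728 → V/F = 0.576
  V/F = 0.576: g = -0.0001, g' = -0.734 → V/F = 0.575
Converged at V/F = 0.575.
Then V = V/F·F = 0.5755·413.6 = 238.0 mol/h and L = F − V = 175.6 mol/h.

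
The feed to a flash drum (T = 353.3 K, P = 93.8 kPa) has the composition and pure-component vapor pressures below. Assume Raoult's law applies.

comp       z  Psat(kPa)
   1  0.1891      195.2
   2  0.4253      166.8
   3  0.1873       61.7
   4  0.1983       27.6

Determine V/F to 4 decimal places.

Raoult's law: Kᵢ = Pᵢˢᵃᵗ/P = Pᵢˢᵃᵗ/93.8.
  K_1 = 195.2/93.8 = 2.081023, K_2 = 166.8/93.8 = 1.778252, K_3 = 61.7/93.8 = 0.657783, K_4 = 27.6/93.8 = 0.294243
Material balance + equilibrium reduce to Σ zᵢ(Kᵢ−1)/(1+V/F(Kᵢ−1)) = 0.
Feasibility: ΣzᵢKᵢ = 1.3314, Σzᵢ/Kᵢ = 1.2887 — both > 1, two phases present.
Newton iteration, V/F⁰ = 0.5:
  V/F = 0.5000: g = 0.07737, g' = -0.4944 → V/F = 0.6565
  V/F = 0.6565: g = -0.00482, g' = -0.5679 → V/F = 0.6480
Converged at V/F = 0.6480.

V/F = 0.6480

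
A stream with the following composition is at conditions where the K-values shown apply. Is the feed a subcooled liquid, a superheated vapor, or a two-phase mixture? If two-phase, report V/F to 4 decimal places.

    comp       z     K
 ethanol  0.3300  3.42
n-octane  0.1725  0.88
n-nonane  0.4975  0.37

ΣzᵢKᵢ = 1.4645; Σzᵢ/Kᵢ = 1.6371.
Both exceed 1, so a two-phase solution exists.
Newton iteration, ψ⁰ = 0.55:
  ψ = 0.5500: g = -0.15917, g' = -0.8209 → ψ = 0.3561
  ψ = 0.3561: g = 0.00325, g' = -0.8885 → ψ = 0.3598
Converged at ψ = 0.3598.

two-phase, V/F = 0.3598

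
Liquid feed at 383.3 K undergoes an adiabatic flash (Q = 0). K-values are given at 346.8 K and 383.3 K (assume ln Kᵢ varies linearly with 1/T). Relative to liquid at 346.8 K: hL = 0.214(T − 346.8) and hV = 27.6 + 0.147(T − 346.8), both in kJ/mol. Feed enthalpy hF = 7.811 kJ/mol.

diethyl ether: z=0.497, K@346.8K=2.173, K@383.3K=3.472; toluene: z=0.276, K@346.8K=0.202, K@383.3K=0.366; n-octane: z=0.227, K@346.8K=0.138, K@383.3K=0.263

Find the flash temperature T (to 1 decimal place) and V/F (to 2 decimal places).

Adiabatic flash: solve Rachford–Rice at each trial T, then check hF = ψ·hV(T) + (1−ψ)·hL(T).
  T = 346.8 K: K = (2.173, 0.202, 0.138), RR gives ψ = 0.172, H_out = 4.750 kJ/mol
  T = 383.3 K: K = (3.472, 0.366, 0.263), RR gives ψ = 0.525, H_out = 21.006 kJ/mol
  T = 365.1 K: K = (2.781, 0.276, 0.194), RR gives ψ = 0.370, H_out = 13.672 kJ/mol
  T = 356.0 K: K = (2.468, 0.237, 0.164), RR gives ψ = 0.282, H_out = 9.568 kJ/mol
  T = 351.4 K: K = (2.318, 0.219, 0.151), RR gives ψ = 0.230, H_out = 7.270 kJ/mol
  T = 353.7 K: K = (2.392, 0.228, 0.157), RR gives ψ = 0.257, H_out = 8.443 kJ/mol
  T = 352.5 K: K = (2.353, 0.223, 0.154), RR gives ψ = 0.243, H_out = 7.837 kJ/mol
Linear interpolation between T = 351.4 (H_out = 7.270) and T = 352.5 (H_out = 7.837) on hF = 7.811 gives T ≈ 352.4 K, at which ψ = 0.24.

T = 352.4 K, V/F = 0.24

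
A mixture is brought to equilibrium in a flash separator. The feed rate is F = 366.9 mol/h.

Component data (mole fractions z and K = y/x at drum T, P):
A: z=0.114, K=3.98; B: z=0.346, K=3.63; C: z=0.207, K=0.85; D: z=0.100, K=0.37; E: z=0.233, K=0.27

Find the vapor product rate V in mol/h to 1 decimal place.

Let ψ = V/F and solve Σ zᵢ(Kᵢ−1)/(1+ψ(Kᵢ−1)) = 0.
g(0) = ΣzᵢKᵢ − 1 = 0.986 and g(1) = 1 − Σzᵢ/Kᵢ = -0.501, so a root lies in (0, 1).
Iterate (Newton) starting at ψ = 0.5:
  ψ = 0.500: g = 0.1361, g' = -1.008 → ψ = 0.635
  ψ = 0.635: g = 0.0018, g' = -1.004 → ψ = 0.637
Converged at ψ = 0.637.
Then V = ψ·F = 0.6369·366.9 = 233.7 mol/h and L = F − V = 133.2 mol/h.

V = 233.7 mol/h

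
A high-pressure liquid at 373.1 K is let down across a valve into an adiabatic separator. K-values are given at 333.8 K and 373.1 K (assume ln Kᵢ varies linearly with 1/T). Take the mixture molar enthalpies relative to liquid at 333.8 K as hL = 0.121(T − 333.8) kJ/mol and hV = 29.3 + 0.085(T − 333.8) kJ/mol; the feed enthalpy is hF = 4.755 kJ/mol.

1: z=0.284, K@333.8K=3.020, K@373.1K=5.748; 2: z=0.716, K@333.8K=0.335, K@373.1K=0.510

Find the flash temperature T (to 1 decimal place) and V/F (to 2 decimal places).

Adiabatic flash: solve Rachford–Rice at each trial T, then check hF = ψ·hV(T) + (1−ψ)·hL(T).
  T = 333.8 K: K = (3.020, 0.335), RR gives ψ = 0.073, H_out = 2.128 kJ/mol
  T = 373.1 K: K = (5.748, 0.510), RR gives ψ = 0.429, H_out = 16.712 kJ/mol
  T = 353.5 K: K = (4.245, 0.418), RR gives ψ = 0.268, H_out = 10.037 kJ/mol
  T = 343.6 K: K = (3.595, 0.375), RR gives ψ = 0.179, H_out = 6.360 kJ/mol
  T = 338.7 K: K = (3.299, 0.355), RR gives ψ = 0.129, H_out = 4.345 kJ/mol
  T = 341.1 K: K = (3.442, 0.365), RR gives ψ = 0.154, H_out = 5.353 kJ/mol
Linear interpolation between T = 338.7 (H_out = 4.345) and T = 341.1 (H_out = 5.353) on hF = 4.755 gives T ≈ 339.7 K, at which ψ = 0.14.

T = 339.7 K, V/F = 0.14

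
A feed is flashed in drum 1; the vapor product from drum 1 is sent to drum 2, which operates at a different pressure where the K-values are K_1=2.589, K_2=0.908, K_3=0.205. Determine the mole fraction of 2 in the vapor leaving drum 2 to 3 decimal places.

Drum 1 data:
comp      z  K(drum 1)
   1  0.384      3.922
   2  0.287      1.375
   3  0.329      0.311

Drum 1:
Rachford–Rice: g(ψ₁) = Σ zᵢ(Kᵢ−1)/(1+ψ₁(Kᵢ−1)) = 0.
g(0) = ΣzᵢKᵢ − 1 = 1.003 and g(1) = 1 − Σzᵢ/Kᵢ = -0.365, so a root lies in (0, 1).
Iterate (Newton) starting at ψ₁ = 0.39:
  ψ₁ = 0.390: g = 0.3083, g' = -1.039 → ψ₁ = 0.687
  ψ₁ = 0.687: g = 0.0285, g' = -0.951 → ψ₁ = 0.717
  ψ₁ = 0.717: g = -0.0004, g' = -0.977 → ψ₁ = 0.716
Converged at ψ₁ = 0.716.
Drum-1 compositions:
  1: x = 0.124, y = 0.487
  2: x = 0.226, y = 0.311
  3: x = 0.650, y = 0.202
Drum-2 feed = drum-1 vapor: z₂ = (0.4869, 0.3111, 0.2020).
Drum 2:
Material balance + equilibrium reduce to Σ zᵢ(Kᵢ−1)/(1+ψ₂(Kᵢ−1)) = 0.
Check two-phase: ΣzᵢKᵢ = 1.584 > 1 and Σzᵢ/Kᵢ = 1.516 > 1, so g(0) = 0.584 > 0 and g(1) = -0.516 < 0.
Newton–Raphson from ψ₂ = 0.5:
  ψ₂ = 0.500: g = 0.1346, g' = -0.736 → ψ₂ = 0.683
  ψ₂ = 0.683: g = -0.0107, g' = -0.897 → ψ₂ = 0.671
Converged at ψ₂ = 0.671.
  1: x = 0.236, y = 0.610
  2: x = 0.332, y = 0.301
  3: x = 0.433, y = 0.089

y_2 (drum 2) = 0.301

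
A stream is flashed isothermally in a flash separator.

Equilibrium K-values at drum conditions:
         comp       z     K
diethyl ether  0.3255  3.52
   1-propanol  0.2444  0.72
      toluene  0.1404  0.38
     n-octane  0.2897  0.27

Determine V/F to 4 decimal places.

V/F = 0.3144

Rachford–Rice: g(V/F) = Σ zᵢ(Kᵢ−1)/(1+V/F(Kᵢ−1)) = 0.
g(0) = ΣzᵢKᵢ − 1 = 0.4533 and g(1) = 1 − Σzᵢ/Kᵢ = -0.8744, so a root lies in (0, 1).
Newton–Raphson from V/F = 0.42:
  V/F = 0.4200: g = -0.10175, g' = -0.9322 → V/F = 0.3109
  V/F = 0.3109: g = 0.00361, g' = -1.0141 → V/F = 0.3144
Converged at V/F = 0.3144.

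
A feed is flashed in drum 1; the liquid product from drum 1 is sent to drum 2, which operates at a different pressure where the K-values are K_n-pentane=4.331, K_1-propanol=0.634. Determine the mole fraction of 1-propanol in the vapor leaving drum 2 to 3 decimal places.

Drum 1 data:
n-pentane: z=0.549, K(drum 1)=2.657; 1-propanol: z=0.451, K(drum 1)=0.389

Drum 1:
Rachford–Rice: g(ψ₁) = Σ zᵢ(Kᵢ−1)/(1+ψ₁(Kᵢ−1)) = 0.
Feasibility: ΣzᵢKᵢ = 1.634, Σzᵢ/Kᵢ = 1.366 — both > 1, two phases present.
Newton–Raphson from ψ₁ = 0.5:
  ψ₁ = 0.500: g = 0.1007, g' = -0.800 → ψ₁ = 0.626
Converged at ψ₁ = 0.626.
Drum-1 compositions:
  n-pentane: x = 0.269, y = 0.716
  1-propanol: x = 0.731, y = 0.284
Drum-2 feed = drum-1 liquid: z₂ = (0.2694, 0.7306).
Drum 2:
Binary case is linear: z₁(K₁−1)(1+ψ₂(K₂−1)) + z₂(K₂−1)(1+ψ₂(K₁−1)) = 0
⇒ ψ₂ = [z₁(K₁−1)+z₂(K₂−1)] / [−(K₁−1)(K₂−1)] = 0.6300/1.2191 = 0.517
  n-pentane: x = 0.099, y = 0.429
  1-propanol: x = 0.901, y = 0.571

y_1-propanol (drum 2) = 0.571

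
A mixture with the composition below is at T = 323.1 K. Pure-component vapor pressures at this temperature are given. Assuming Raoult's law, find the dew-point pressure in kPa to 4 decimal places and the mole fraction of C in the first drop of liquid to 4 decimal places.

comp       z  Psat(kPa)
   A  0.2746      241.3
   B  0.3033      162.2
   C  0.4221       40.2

At the dew point ψ → 1, so Σzᵢ/Kᵢ = 1 with Kᵢ = Pᵢˢᵃᵗ/P ⇒ 1/P = Σzᵢ/Pᵢˢᵃᵗ.
1/P = 0.2746/241.3 + 0.3033/162.2 + 0.4221/40.2 = 0.0135079 ⇒ P = 74.0307 kPa
xᵢ = zᵢP/Pᵢˢᵃᵗ ⇒ x_C = 0.4221·74.0307/40.2 = 0.7773

Pdew = 74.0307 kPa, x_C = 0.7773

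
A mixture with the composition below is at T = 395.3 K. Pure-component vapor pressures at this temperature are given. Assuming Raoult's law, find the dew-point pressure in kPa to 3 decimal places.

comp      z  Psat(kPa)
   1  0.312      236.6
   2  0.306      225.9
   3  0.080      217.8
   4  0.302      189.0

At the dew point ψ → 1, so Σzᵢ/Kᵢ = 1 with Kᵢ = Pᵢˢᵃᵗ/P ⇒ 1/P = Σzᵢ/Pᵢˢᵃᵗ.
1/P = 0.312/236.6 + 0.306/225.9 + 0.080/217.8 + 0.302/189.0 = 0.004638 ⇒ P = 215.589 kPa

Pdew = 215.589 kPa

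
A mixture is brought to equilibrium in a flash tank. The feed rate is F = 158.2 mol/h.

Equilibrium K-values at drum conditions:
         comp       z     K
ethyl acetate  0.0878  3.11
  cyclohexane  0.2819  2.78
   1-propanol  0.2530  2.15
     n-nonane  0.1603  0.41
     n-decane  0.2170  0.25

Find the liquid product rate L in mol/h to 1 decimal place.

Rachford–Rice: g(β) = Σ zᵢ(Kᵢ−1)/(1+β(Kᵢ−1)) = 0.
g(0) = ΣzᵢKᵢ − 1 = 0.7207 and g(1) = 1 − Σzᵢ/Kᵢ = -0.5063, so a root lies in (0, 1).
Newton iteration, β⁰ = 0.52:
  β = 0.5200: g = 0.12775, g' = -0.9049 → β = 0.6612
  β = 0.6612: g = -0.00477, g' = -0.9949 → β = 0.6564
Converged at β = 0.6564.
Then V = β·F = 0.6564·158.2 = 103.8 mol/h and L = F − V = 54.4 mol/h.

L = 54.4 mol/h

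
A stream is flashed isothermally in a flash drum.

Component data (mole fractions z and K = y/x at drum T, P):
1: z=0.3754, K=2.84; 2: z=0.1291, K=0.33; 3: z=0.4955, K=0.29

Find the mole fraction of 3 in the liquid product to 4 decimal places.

Material balance + equilibrium reduce to Σ zᵢ(Kᵢ−1)/(1+ψ(Kᵢ−1)) = 0.
Feasibility: ΣzᵢKᵢ = 1.2524, Σzᵢ/Kᵢ = 2.2320 — both > 1, two phases present.
Newton iteration, ψ⁰ = 0.5:
  ψ = 0.5000: g = -0.31575, g' = -1.0762 → ψ = 0.2066
  ψ = 0.2066: g = -0.01221, g' = -1.0883 → ψ = 0.1954
  ψ = 0.1954: g = 0.00007, g' = -1.1011 → ψ = 0.1955
Converged at ψ = 0.1955.
Compositions from xᵢ = zᵢ/(1+ψ(Kᵢ−1)), yᵢ = Kᵢxᵢ:
  1: x = 0.2761, y = 0.7841
  2: x = 0.1486, y = 0.0490
  3: x = 0.5753, y = 0.1668

x_3 = 0.5753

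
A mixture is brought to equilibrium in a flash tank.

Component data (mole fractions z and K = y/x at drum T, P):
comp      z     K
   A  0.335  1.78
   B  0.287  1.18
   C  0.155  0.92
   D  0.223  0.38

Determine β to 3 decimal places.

β = 0.573

Rachford–Rice: g(β) = Σ zᵢ(Kᵢ−1)/(1+β(Kᵢ−1)) = 0.
Check two-phase: ΣzᵢKᵢ = 1.162 > 1 and Σzᵢ/Kᵢ = 1.187 > 1, so g(0) = 0.162 > 0 and g(1) = -0.187 < 0.
Iterate (Newton) starting at β = 0.48:
  β = 0.480: g = 0.0279, g' = -0.291 → β = 0.576
  β = 0.576: g = -0.0010, g' = -0.313 → β = 0.573
Converged at β = 0.573.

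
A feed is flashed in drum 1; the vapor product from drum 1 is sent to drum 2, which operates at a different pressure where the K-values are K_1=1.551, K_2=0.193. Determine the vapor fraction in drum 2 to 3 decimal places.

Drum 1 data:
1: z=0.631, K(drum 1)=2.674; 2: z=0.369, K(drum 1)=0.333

Drum 1:
Let ψ₁ = V/F and solve Σ zᵢ(Kᵢ−1)/(1+ψ₁(Kᵢ−1)) = 0.
Feasibility: ΣzᵢKᵢ = 1.810, Σzᵢ/Kᵢ = 1.344 — both > 1, two phases present.
Binary case is linear: z₁(K₁−1)(1+ψ₁(K₂−1)) + z₂(K₂−1)(1+ψ₁(K₁−1)) = 0
⇒ ψ₁ = [z₁(K₁−1)+z₂(K₂−1)] / [−(K₁−1)(K₂−1)] = 0.8102/1.1166 = 0.726
Drum-1 compositions:
  1: x = 0.285, y = 0.762
  2: x = 0.715, y = 0.238
Drum-2 feed = drum-1 vapor: z₂ = (0.7619, 0.2381).
Drum 2:
Binary case is linear: z₁(K₁−1)(1+ψ₂(K₂−1)) + z₂(K₂−1)(1+ψ₂(K₁−1)) = 0
⇒ ψ₂ = [z₁(K₁−1)+z₂(K₂−1)] / [−(K₁−1)(K₂−1)] = 0.2276/0.4447 = 0.512
  1: x = 0.594, y = 0.922
  2: x = 0.406, y = 0.078

V/F (drum 2) = 0.512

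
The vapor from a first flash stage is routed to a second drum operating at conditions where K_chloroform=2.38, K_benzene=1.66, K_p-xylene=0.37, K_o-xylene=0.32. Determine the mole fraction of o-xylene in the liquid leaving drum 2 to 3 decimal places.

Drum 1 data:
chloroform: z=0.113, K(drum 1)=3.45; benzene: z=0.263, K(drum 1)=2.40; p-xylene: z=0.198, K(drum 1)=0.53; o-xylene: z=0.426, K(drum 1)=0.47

x_o-xylene (drum 2) = 0.379

Drum 1:
Let ψ₁ = V/F and solve Σ zᵢ(Kᵢ−1)/(1+ψ₁(Kᵢ−1)) = 0.
Check two-phase: ΣzᵢKᵢ = 1.326 > 1 and Σzᵢ/Kᵢ = 1.422 > 1, so g(0) = 0.326 > 0 and g(1) = -0.422 < 0.
Iterate (Newton) starting at ψ₁ = 0.67:
  ψ₁ = 0.670: g = -0.1911, g' = -0.615 → ψ₁ = 0.359
  ψ₁ = 0.359: g = 0.0013, g' = -0.666 → ψ₁ = 0.361
Converged at ψ₁ = 0.361.
Drum-1 compositions:
  chloroform: x = 0.060, y = 0.207
  benzene: x = 0.175, y = 0.419
  p-xylene: x = 0.239, y = 0.126
  o-xylene: x = 0.527, y = 0.248
Drum-2 feed = drum-1 vapor: z₂ = (0.2068, 0.4192, 0.1264, 0.2476).
Drum 2:
Material balance + equilibrium reduce to Σ zᵢ(Kᵢ−1)/(1+ψ₂(Kᵢ−1)) = 0.
Check two-phase: ΣzᵢKᵢ = 1.314 > 1 and Σzᵢ/Kᵢ = 1.455 > 1, so g(0) = 0.314 > 0 and g(1) = -0.455 < 0.
Iterate (Newton) starting at ψ₂ = 0.5:
  ψ₂ = 0.500: g = 0.0055, g' = -0.611 → ψ₂ = 0.509
Converged at ψ₂ = 0.509.
  chloroform: x = 0.121, y = 0.289
  benzene: x = 0.314, y = 0.521
  p-xylene: x = 0.186, y = 0.069
  o-xylene: x = 0.379, y = 0.121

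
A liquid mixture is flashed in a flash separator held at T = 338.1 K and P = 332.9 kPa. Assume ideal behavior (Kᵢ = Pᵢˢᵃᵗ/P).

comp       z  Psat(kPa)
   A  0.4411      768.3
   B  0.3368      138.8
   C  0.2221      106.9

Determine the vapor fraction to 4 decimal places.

Raoult's law: Kᵢ = Pᵢˢᵃᵗ/P = Pᵢˢᵃᵗ/332.9.
  K_A = 768.3/332.9 = 2.307900, K_B = 138.8/332.9 = 0.416942, K_C = 106.9/332.9 = 0.321117
Let ψ = V/F and solve Σ zᵢ(Kᵢ−1)/(1+ψ(Kᵢ−1)) = 0.
Check two-phase: ΣzᵢKᵢ = 1.2298 > 1 and Σzᵢ/Kᵢ = 1.6906 > 1, so g(0) = 0.2298 > 0 and g(1) = -0.6906 < 0.
Newton iteration, ψ⁰ = 0.38:
  ψ = 0.3800: g = -0.07009, g' = -0.7116 → ψ = 0.2815
  ψ = 0.2815: g = 0.00033, g' = -0.7234 → ψ = 0.2820
Converged at ψ = 0.2820.

ψ = 0.2820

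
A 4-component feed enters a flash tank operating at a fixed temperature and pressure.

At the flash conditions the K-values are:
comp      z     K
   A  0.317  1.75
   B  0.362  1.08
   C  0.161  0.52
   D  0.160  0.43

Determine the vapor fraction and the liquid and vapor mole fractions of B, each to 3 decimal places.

ψ = 0.389, x_B = 0.351, y_B = 0.379

Let ψ = V/F and solve Σ zᵢ(Kᵢ−1)/(1+ψ(Kᵢ−1)) = 0.
Check two-phase: ΣzᵢKᵢ = 1.098 > 1 and Σzᵢ/Kᵢ = 1.198 > 1, so g(0) = 0.098 > 0 and g(1) = -0.198 < 0.
Newton–Raphson from ψ = 0.53:
  ψ = 0.530: g = -0.0364, g' = -0.267 → ψ = 0.394
  ψ = 0.394: g = -0.0012, g' = -0.251 → ψ = 0.389
Converged at ψ = 0.389.
Compositions from xᵢ = zᵢ/(1+ψ(Kᵢ−1)), yᵢ = Kᵢxᵢ:
  A: x = 0.245, y = 0.430
  B: x = 0.351, y = 0.379
  C: x = 0.198, y = 0.103
  D: x = 0.206, y = 0.088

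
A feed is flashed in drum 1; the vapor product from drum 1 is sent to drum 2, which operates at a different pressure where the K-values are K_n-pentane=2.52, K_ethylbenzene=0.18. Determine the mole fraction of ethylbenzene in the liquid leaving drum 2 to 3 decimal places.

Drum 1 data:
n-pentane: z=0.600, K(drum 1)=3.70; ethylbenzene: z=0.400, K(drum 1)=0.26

x_ethylbenzene (drum 2) = 0.650

Drum 1:
Material balance + equilibrium reduce to Σ zᵢ(Kᵢ−1)/(1+ψ₁(Kᵢ−1)) = 0.
Feasibility: ΣzᵢKᵢ = 2.324, Σzᵢ/Kᵢ = 1.701 — both > 1, two phases present.
Binary case is linear: z₁(K₁−1)(1+ψ₁(K₂−1)) + z₂(K₂−1)(1+ψ₁(K₁−1)) = 0
⇒ ψ₁ = [z₁(K₁−1)+z₂(K₂−1)] / [−(K₁−1)(K₂−1)] = 1.3240/1.9980 = 0.663
Drum-1 compositions:
  n-pentane: x = 0.215, y = 0.796
  ethylbenzene: x = 0.785, y = 0.204
Drum-2 feed = drum-1 vapor: z₂ = (0.7959, 0.2041).
Drum 2:
Let ψ₂ = V/F and solve Σ zᵢ(Kᵢ−1)/(1+ψ₂(Kᵢ−1)) = 0.
Feasibility: ΣzᵢKᵢ = 2.042, Σzᵢ/Kᵢ = 1.450 — both > 1, two phases present.
Newton iteration, ψ₂⁰ = 0.48:
  ψ₂ = 0.480: g = 0.4235, g' = -0.988 → ψ₂ = 0.909
  ψ₂ = 0.909: g = -0.1486, g' = -2.437 → ψ₂ = 0.848
  ψ₂ = 0.848: g = -0.0203, g' = -1.828 → ψ₂ = 0.837
  ψ₂ = 0.837: g = -0.0004, g' = -1.748 → ψ₂ = 0.836
Converged at ψ₂ = 0.836.
  n-pentane: x = 0.350, y = 0.883
  ethylbenzene: x = 0.650, y = 0.117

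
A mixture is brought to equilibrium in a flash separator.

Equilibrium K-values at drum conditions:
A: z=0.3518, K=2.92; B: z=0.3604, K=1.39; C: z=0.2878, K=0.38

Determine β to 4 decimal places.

Material balance + equilibrium reduce to Σ zᵢ(Kᵢ−1)/(1+β(Kᵢ−1)) = 0.
g(0) = ΣzᵢKᵢ − 1 = 0.6376 and g(1) = 1 − Σzᵢ/Kᵢ = -0.1371, so a root lies in (0, 1).
Newton–Raphson from β = 0.65:
  β = 0.6500: g = 0.11371, g' = -0.6019 → β = 0.8389
  β = 0.8389: g = -0.00721, g' = -0.7018 → β = 0.8286
Converged at β = 0.8286.

β = 0.8286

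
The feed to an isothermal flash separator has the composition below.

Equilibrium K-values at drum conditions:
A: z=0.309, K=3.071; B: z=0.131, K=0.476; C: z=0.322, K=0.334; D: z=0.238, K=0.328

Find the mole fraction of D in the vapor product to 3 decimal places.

Material balance + equilibrium reduce to Σ zᵢ(Kᵢ−1)/(1+V/F(Kᵢ−1)) = 0.
Feasibility: ΣzᵢKᵢ = 1.197, Σzᵢ/Kᵢ = 2.066 — both > 1, two phases present.
Newton iteration, V/F⁰ = 0.5:
  V/F = 0.500: g = -0.3410, g' = -0.951 → V/F = 0.141
  V/F = 0.141: g = 0.0075, g' = -1.140 → V/F = 0.148
Converged at V/F = 0.148.
Compositions from xᵢ = zᵢ/(1+V/F(Kᵢ−1)), yᵢ = Kᵢxᵢ:
  A: x = 0.237, y = 0.726
  B: x = 0.142, y = 0.068
  C: x = 0.357, y = 0.119
  D: x = 0.264, y = 0.087

y_D = 0.087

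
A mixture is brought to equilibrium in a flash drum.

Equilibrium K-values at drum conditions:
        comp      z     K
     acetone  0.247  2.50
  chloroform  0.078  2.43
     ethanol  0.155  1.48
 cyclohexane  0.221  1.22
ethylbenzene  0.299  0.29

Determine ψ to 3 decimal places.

Material balance + equilibrium reduce to Σ zᵢ(Kᵢ−1)/(1+ψ(Kᵢ−1)) = 0.
Check two-phase: ΣzᵢKᵢ = 1.393 > 1 and Σzᵢ/Kᵢ = 1.448 > 1, so g(0) = 0.393 > 0 and g(1) = -0.448 < 0.
Newton iteration, ψ⁰ = 0.5:
  ψ = 0.500: g = 0.0514, g' = -0.630 → ψ = 0.582
  ψ = 0.582: g = -0.0016, g' = -0.674 → ψ = 0.579
Converged at ψ = 0.579.

ψ = 0.579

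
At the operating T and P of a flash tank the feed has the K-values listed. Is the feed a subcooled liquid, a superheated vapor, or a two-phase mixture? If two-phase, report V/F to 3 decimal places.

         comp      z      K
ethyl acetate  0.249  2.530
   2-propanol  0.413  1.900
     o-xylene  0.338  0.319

two-phase, V/F = 0.666

ΣzᵢKᵢ = 1.522; Σzᵢ/Kᵢ = 1.375.
Both exceed 1, so a two-phase solution exists.
Material balance + equilibrium reduce to Σ zᵢ(Kᵢ−1)/(1+ψ(Kᵢ−1)) = 0.
Newton iteration, ψ⁰ = 0.68:
  ψ = 0.680: g = -0.0114, g' = -0.812 → ψ = 0.666
Converged at ψ = 0.666.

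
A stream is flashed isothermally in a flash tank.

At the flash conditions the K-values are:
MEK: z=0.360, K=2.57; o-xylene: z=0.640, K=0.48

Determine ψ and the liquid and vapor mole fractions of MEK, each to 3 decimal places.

Material balance + equilibrium reduce to Σ zᵢ(Kᵢ−1)/(1+ψ(Kᵢ−1)) = 0.
g(0) = ΣzᵢKᵢ − 1 = 0.232 and g(1) = 1 − Σzᵢ/Kᵢ = -0.473, so a root lies in (0, 1).
Binary case is linear: z₁(K₁−1)(1+ψ(K₂−1)) + z₂(K₂−1)(1+ψ(K₁−1)) = 0
⇒ ψ = [z₁(K₁−1)+z₂(K₂−1)] / [−(K₁−1)(K₂−1)] = 0.2324/0.8164 = 0.285
Compositions from xᵢ = zᵢ/(1+ψ(Kᵢ−1)), yᵢ = Kᵢxᵢ:
  MEK: x = 0.249, y = 0.639
  o-xylene: x = 0.751, y = 0.361

ψ = 0.285, x_MEK = 0.249, y_MEK = 0.639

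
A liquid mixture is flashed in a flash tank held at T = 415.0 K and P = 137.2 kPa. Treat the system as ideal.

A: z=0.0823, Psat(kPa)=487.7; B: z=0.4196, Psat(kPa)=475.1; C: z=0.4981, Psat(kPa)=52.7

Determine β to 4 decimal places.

β = 0.6139

Raoult's law: Kᵢ = Pᵢˢᵃᵗ/P = Pᵢˢᵃᵗ/137.2.
  K_A = 487.7/137.2 = 3.554665, K_B = 475.1/137.2 = 3.462828, K_C = 52.7/137.2 = 0.384111
Let β = V/F and solve Σ zᵢ(Kᵢ−1)/(1+β(Kᵢ−1)) = 0.
g(0) = ΣzᵢKᵢ − 1 = 0.9369 and g(1) = 1 − Σzᵢ/Kᵢ = -0.4411, so a root lies in (0, 1).
Iterate (Newton) starting at β = 0.37:
  β = 0.3700: g = 0.25147, g' = -1.1556 → β = 0.5876
  β = 0.5876: g = 0.02558, g' = -0.9749 → β = 0.6138
  β = 0.6138: g = 0.00003, g' = -0.9733 → β = 0.6139
Converged at β = 0.6139.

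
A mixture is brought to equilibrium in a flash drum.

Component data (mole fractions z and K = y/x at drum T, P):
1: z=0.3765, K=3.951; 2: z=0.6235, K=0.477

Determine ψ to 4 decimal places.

Newton–Raphson from ψ = 0.5:
  ψ = 0.5000: g = 0.00726, g' = -0.8477 → ψ = 0.5086
Converged at ψ = 0.5086.

ψ = 0.5086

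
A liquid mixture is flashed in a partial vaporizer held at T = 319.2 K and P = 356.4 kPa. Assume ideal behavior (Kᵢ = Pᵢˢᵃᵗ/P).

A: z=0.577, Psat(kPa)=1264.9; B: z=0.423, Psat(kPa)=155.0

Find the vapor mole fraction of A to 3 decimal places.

y_A = 0.644

Raoult's law: Kᵢ = Pᵢˢᵃᵗ/P = Pᵢˢᵃᵗ/356.4.
  K_A = 1264.9/356.4 = 3.54910, K_B = 155.0/356.4 = 0.43490
Binary case is linear: z₁(K₁−1)(1+ψ(K₂−1)) + z₂(K₂−1)(1+ψ(K₁−1)) = 0
⇒ ψ = [z₁(K₁−1)+z₂(K₂−1)] / [−(K₁−1)(K₂−1)] = 1.2318/1.4405 = 0.855
Compositions from xᵢ = zᵢ/(1+ψ(Kᵢ−1)), yᵢ = Kᵢxᵢ:
  A: x = 0.181, y = 0.644
  B: x = 0.819, y = 0.356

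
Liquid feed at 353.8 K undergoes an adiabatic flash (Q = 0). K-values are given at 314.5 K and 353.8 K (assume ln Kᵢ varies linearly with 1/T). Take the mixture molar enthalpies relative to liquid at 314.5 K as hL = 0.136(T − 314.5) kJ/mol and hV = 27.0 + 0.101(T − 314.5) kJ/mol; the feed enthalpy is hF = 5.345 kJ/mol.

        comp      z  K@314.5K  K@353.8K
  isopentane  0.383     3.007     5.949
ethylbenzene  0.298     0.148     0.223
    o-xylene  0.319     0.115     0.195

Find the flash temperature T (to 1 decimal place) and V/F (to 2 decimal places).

T = 319.2 K, V/F = 0.18

Adiabatic flash: solve Rachford–Rice at each trial T, then check hF = ψ·hV(T) + (1−ψ)·hL(T).
  T = 314.5 K: K = (3.007, 0.148, 0.115), RR gives ψ = 0.133, H_out = 3.598 kJ/mol
  T = 353.8 K: K = (5.949, 0.223, 0.195), RR gives ψ = 0.359, H_out = 14.548 kJ/mol
  T = 334.1 K: K = (4.311, 0.184, 0.152), RR gives ψ = 0.274, H_out = 9.865 kJ/mol
  T = 324.3 K: K = (3.620, 0.165, 0.133), RR gives ψ = 0.214, H_out = 7.046 kJ/mol
  T = 319.4 K: K = (3.304, 0.157, 0.124), RR gives ψ = 0.177, H_out = 5.424 kJ/mol
  T = 316.9 K: K = (3.150, 0.152, 0.119), RR gives ψ = 0.156, H_out = 4.522 kJ/mol
  T = 318.1 K: K = (3.223, 0.154, 0.121), RR gives ψ = 0.166, H_out = 4.962 kJ/mol
Linear interpolation between T = 318.1 (H_out = 4.962) and T = 319.4 (H_out = 5.424) on hF = 5.345 gives T ≈ 319.2 K, at which ψ = 0.18.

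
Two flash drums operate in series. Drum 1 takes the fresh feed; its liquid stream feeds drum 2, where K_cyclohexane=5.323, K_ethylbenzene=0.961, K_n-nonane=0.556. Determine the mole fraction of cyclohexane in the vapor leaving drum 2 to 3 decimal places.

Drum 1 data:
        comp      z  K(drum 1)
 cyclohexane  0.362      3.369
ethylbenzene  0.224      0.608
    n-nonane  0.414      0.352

Drum 1:
Material balance + equilibrium reduce to Σ zᵢ(Kᵢ−1)/(1+ψ₁(Kᵢ−1)) = 0.
Feasibility: ΣzᵢKᵢ = 1.501, Σzᵢ/Kᵢ = 1.652 — both > 1, two phases present.
Newton iteration, ψ₁⁰ = 0.5:
  ψ₁ = 0.500: g = -0.1135, g' = -0.859 → ψ₁ = 0.368
  ψ₁ = 0.368: g = 0.0033, g' = -0.927 → ψ₁ = 0.372
Converged at ψ₁ = 0.372.
Drum-1 compositions:
  cyclohexane: x = 0.193, y = 0.649
  ethylbenzene: x = 0.262, y = 0.159
  n-nonane: x = 0.545, y = 0.192
Drum-2 feed = drum-1 liquid: z₂ = (0.1925, 0.2622, 0.5453).
Drum 2:
Rachford–Rice: g(ψ₂) = Σ zᵢ(Kᵢ−1)/(1+ψ₂(Kᵢ−1)) = 0.
g(0) = ΣzᵢKᵢ − 1 = 0.580 and g(1) = 1 − Σzᵢ/Kᵢ = -0.290, so a root lies in (0, 1).
Newton iteration, ψ₂⁰ = 0.5:
  ψ₂ = 0.500: g = -0.0583, g' = -0.538 → ψ₂ = 0.392
  ψ₂ = 0.392: g = 0.0057, g' = -0.654 → ψ₂ = 0.400
Converged at ψ₂ = 0.400.
  cyclohexane: x = 0.071, y = 0.375
  ethylbenzene: x = 0.266, y = 0.256
  n-nonane: x = 0.663, y = 0.369

y_cyclohexane (drum 2) = 0.375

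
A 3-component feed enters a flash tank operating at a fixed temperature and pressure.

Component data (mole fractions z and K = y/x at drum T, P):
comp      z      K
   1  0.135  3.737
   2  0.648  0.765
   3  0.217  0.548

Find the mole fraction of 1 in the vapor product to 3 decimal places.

Let β = V/F and solve Σ zᵢ(Kᵢ−1)/(1+β(Kᵢ−1)) = 0.
g(0) = ΣzᵢKᵢ − 1 = 0.119 and g(1) = 1 − Σzᵢ/Kᵢ = -0.279, so a root lies in (0, 1).
Iterate (Newton) starting at β = 0.5:
  β = 0.500: g = -0.1433, g' = -0.300 → β = 0.023
  β = 0.023: g = 0.0956, g' = -0.978 → β = 0.121
  β = 0.121: g = 0.0173, g' = -0.659 → β = 0.147
  β = 0.147: g = 0.0007, g' = -0.604 → β = 0.148
Converged at β = 0.148.
Compositions from xᵢ = zᵢ/(1+β(Kᵢ−1)), yᵢ = Kᵢxᵢ:
  1: x = 0.096, y = 0.359
  2: x = 0.671, y = 0.514
  3: x = 0.233, y = 0.127

y_1 = 0.359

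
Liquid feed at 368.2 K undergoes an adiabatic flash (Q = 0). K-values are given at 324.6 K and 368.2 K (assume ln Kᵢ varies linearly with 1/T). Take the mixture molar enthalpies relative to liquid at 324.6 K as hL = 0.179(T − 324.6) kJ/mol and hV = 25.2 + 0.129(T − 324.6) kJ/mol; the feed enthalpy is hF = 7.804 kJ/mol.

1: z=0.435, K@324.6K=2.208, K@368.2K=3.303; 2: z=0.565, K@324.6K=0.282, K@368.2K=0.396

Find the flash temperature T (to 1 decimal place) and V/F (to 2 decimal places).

T = 335.0 K, V/F = 0.24

Adiabatic flash: solve Rachford–Rice at each trial T, then check hF = ψ·hV(T) + (1−ψ)·hL(T).
  T = 324.6 K: K = (2.208, 0.282), RR gives ψ = 0.138, H_out = 3.481 kJ/mol
  T = 368.2 K: K = (3.303, 0.396), RR gives ψ = 0.475, H_out = 18.736 kJ/mol
  T = 346.4 K: K = (2.735, 0.338), RR gives ψ = 0.331, H_out = 11.888 kJ/mol
  T = 335.5 K: K = (2.466, 0.310), RR gives ψ = 0.245, H_out = 7.982 kJ/mol
  T = 330.1 K: K = (2.337, 0.296), RR gives ψ = 0.195, H_out = 5.846 kJ/mol
  T = 332.8 K: K = (2.401, 0.303), RR gives ψ = 0.221, H_out = 6.934 kJ/mol
  T = 334.1 K: K = (2.432, 0.306), RR gives ψ = 0.232, H_out = 7.443 kJ/mol
Linear interpolation between T = 334.1 (H_out = 7.443) and T = 335.5 (H_out = 7.982) on hF = 7.804 gives T ≈ 335.0 K, at which ψ = 0.24.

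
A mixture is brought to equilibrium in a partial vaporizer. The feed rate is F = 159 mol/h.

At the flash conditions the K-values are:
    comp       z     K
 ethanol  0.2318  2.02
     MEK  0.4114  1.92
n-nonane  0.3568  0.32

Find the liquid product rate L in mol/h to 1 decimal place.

Rachford–Rice: g(ψ) = Σ zᵢ(Kᵢ−1)/(1+ψ(Kᵢ−1)) = 0.
g(0) = ΣzᵢKᵢ − 1 = 0.3723 and g(1) = 1 − Σzᵢ/Kᵢ = -0.4440, so a root lies in (0, 1).
Newton iteration, ψ⁰ = 0.68:
  ψ = 0.6800: g = -0.07887, g' = -0.7867 → ψ = 0.5797
  ψ = 0.5797: g = -0.00510, g' = -0.6929 → ψ = 0.5724
  ψ = 0.5724: g = -0.00002, g' = -0.6878 → ψ = 0.5723
Converged at ψ = 0.5723.
Then V = ψ·F = 0.5723·159 = 91.0 mol/h and L = F − V = 68.0 mol/h.

L = 68.0 mol/h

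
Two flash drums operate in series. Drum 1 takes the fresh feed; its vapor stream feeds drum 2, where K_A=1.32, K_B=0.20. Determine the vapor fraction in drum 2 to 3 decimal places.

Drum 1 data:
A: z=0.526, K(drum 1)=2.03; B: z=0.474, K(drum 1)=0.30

V/F (drum 2) = 0.469

Drum 1:
Let ψ₁ = V/F and solve Σ zᵢ(Kᵢ−1)/(1+ψ₁(Kᵢ−1)) = 0.
Check two-phase: ΣzᵢKᵢ = 1.210 > 1 and Σzᵢ/Kᵢ = 1.839 > 1, so g(0) = 0.210 > 0 and g(1) = -0.839 < 0.
Binary case is linear: z₁(K₁−1)(1+ψ₁(K₂−1)) + z₂(K₂−1)(1+ψ₁(K₁−1)) = 0
⇒ ψ₁ = [z₁(K₁−1)+z₂(K₂−1)] / [−(K₁−1)(K₂−1)] = 0.2100/0.7210 = 0.291
Drum-1 compositions:
  A: x = 0.405, y = 0.821
  B: x = 0.595, y = 0.179
Drum-2 feed = drum-1 vapor: z₂ = (0.8214, 0.1786).
Drum 2:
Material balance + equilibrium reduce to Σ zᵢ(Kᵢ−1)/(1+ψ₂(Kᵢ−1)) = 0.
Feasibility: ΣzᵢKᵢ = 1.120, Σzᵢ/Kᵢ = 1.515 — both > 1, two phases present.
Binary case is linear: z₁(K₁−1)(1+ψ₂(K₂−1)) + z₂(K₂−1)(1+ψ₂(K₁−1)) = 0
⇒ ψ₂ = [z₁(K₁−1)+z₂(K₂−1)] / [−(K₁−1)(K₂−1)] = 0.1200/0.2560 = 0.469
  A: x = 0.714, y = 0.943
  B: x = 0.286, y = 0.057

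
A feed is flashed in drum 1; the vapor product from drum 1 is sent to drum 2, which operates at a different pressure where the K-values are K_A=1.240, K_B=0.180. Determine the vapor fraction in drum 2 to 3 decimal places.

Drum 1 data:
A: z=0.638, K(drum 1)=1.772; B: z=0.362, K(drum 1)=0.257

V/F (drum 2) = 0.514

Drum 1:
Let ψ₁ = V/F and solve Σ zᵢ(Kᵢ−1)/(1+ψ₁(Kᵢ−1)) = 0.
Check two-phase: ΣzᵢKᵢ = 1.224 > 1 and Σzᵢ/Kᵢ = 1.769 > 1, so g(0) = 0.224 > 0 and g(1) = -0.769 < 0.
Newton iteration, ψ₁⁰ = 0.5:
  ψ₁ = 0.500: g = -0.0726, g' = -0.704 → ψ₁ = 0.397
  ψ₁ = 0.397: g = -0.0044, g' = -0.625 → ψ₁ = 0.390
Converged at ψ₁ = 0.390.
Drum-1 compositions:
  A: x = 0.490, y = 0.869
  B: x = 0.510, y = 0.131
Drum-2 feed = drum-1 vapor: z₂ = (0.8690, 0.1310).
Drum 2:
Newton–Raphson from ψ₂ = 0.5:
  ψ₂ = 0.500: g = 0.0042, g' = -0.293 → ψ₂ = 0.514
Converged at ψ₂ = 0.514.
  A: x = 0.774, y = 0.959
  B: x = 0.226, y = 0.041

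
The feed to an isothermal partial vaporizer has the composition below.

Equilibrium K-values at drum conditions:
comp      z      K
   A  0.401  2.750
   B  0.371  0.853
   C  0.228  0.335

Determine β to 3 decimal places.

Material balance + equilibrium reduce to Σ zᵢ(Kᵢ−1)/(1+β(Kᵢ−1)) = 0.
Feasibility: ΣzᵢKᵢ = 1.496, Σzᵢ/Kᵢ = 1.261 — both > 1, two phases present.
Iterate (Newton) starting at β = 0.5:
  β = 0.500: g = 0.0883, g' = -0.585 → β = 0.651
  β = 0.651: g = 0.0004, g' = -0.592 → β = 0.652
Converged at β = 0.652.

β = 0.652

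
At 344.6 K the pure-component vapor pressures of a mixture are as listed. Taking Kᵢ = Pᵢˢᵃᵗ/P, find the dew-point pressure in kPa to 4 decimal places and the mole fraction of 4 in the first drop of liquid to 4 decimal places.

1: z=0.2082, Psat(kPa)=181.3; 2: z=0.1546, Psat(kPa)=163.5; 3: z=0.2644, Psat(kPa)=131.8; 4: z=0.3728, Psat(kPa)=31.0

Pdew = 62.0124 kPa, x_4 = 0.7457

At the dew point ψ → 1, so Σzᵢ/Kᵢ = 1 with Kᵢ = Pᵢˢᵃᵗ/P ⇒ 1/P = Σzᵢ/Pᵢˢᵃᵗ.
1/P = 0.2082/181.3 + 0.1546/163.5 + 0.2644/131.8 + 0.3728/31.0 = 0.0161258 ⇒ P = 62.0124 kPa
xᵢ = zᵢP/Pᵢˢᵃᵗ ⇒ x_4 = 0.3728·62.0124/31.0 = 0.7457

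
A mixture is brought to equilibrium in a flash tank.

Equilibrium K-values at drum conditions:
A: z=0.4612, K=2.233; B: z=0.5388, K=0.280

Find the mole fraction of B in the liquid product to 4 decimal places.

x_B = 0.6313

Let ψ = V/F and solve Σ zᵢ(Kᵢ−1)/(1+ψ(Kᵢ−1)) = 0.
Check two-phase: ΣzᵢKᵢ = 1.1807 > 1 and Σzᵢ/Kᵢ = 2.1308 > 1, so g(0) = 0.1807 > 0 and g(1) = -1.1308 < 0.
Binary case is linear: z₁(K₁−1)(1+ψ(K₂−1)) + z₂(K₂−1)(1+ψ(K₁−1)) = 0
⇒ ψ = [z₁(K₁−1)+z₂(K₂−1)] / [−(K₁−1)(K₂−1)] = 0.18072/0.88776 = 0.2036
Compositions from xᵢ = zᵢ/(1+ψ(Kᵢ−1)), yᵢ = Kᵢxᵢ:
  A: x = 0.3687, y = 0.8232
  B: x = 0.6313, y = 0.1768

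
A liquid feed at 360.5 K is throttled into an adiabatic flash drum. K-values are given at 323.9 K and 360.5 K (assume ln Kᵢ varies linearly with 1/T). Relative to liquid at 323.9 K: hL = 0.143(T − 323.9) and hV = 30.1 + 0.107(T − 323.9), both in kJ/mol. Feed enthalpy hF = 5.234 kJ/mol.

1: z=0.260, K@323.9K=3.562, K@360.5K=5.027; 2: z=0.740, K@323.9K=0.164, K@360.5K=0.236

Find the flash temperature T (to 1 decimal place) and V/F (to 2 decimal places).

Adiabatic flash: solve Rachford–Rice at each trial T, then check hF = ψ·hV(T) + (1−ψ)·hL(T).
  T = 323.9 K: K = (3.562, 0.164), RR gives ψ = 0.022, H_out = 0.667 kJ/mol
  T = 360.5 K: K = (5.027, 0.236), RR gives ψ = 0.157, H_out = 9.740 kJ/mol
  T = 342.2 K: K = (4.271, 0.199), RR gives ψ = 0.098, H_out = 5.508 kJ/mol
  T = 333.0 K: K = (3.908, 0.181), RR gives ψ = 0.063, H_out = 3.176 kJ/mol
  T = 337.6 K: K = (4.088, 0.190), RR gives ψ = 0.081, H_out = 4.364 kJ/mol
  T = 339.9 K: K = (4.179, 0.194), RR gives ψ = 0.090, H_out = 4.941 kJ/mol
Linear interpolation between T = 339.9 (H_out = 4.941) and T = 342.2 (H_out = 5.508) on hF = 5.234 gives T ≈ 341.1 K, at which ψ = 0.09.

T = 341.1 K, V/F = 0.09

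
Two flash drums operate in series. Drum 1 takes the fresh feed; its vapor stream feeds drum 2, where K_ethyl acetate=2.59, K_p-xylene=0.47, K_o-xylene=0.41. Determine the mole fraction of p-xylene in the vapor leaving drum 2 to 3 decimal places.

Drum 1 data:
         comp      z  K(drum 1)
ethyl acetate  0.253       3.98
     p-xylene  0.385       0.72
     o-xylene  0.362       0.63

Drum 1:
Rachford–Rice: g(ψ₁) = Σ zᵢ(Kᵢ−1)/(1+ψ₁(Kᵢ−1)) = 0.
Feasibility: ΣzᵢKᵢ = 1.512, Σzᵢ/Kᵢ = 1.173 — both > 1, two phases present.
Newton–Raphson from ψ₁ = 0.5:
  ψ₁ = 0.500: g = 0.0131, g' = -0.478 → ψ₁ = 0.527
  ψ₁ = 0.527: g = 0.0003, g' = -0.458 → ψ₁ = 0.528
Converged at ψ₁ = 0.528.
Drum-1 compositions:
  ethyl acetate: x = 0.098, y = 0.391
  p-xylene: x = 0.452, y = 0.325
  o-xylene: x = 0.450, y = 0.283
Drum-2 feed = drum-1 vapor: z₂ = (0.3913, 0.3253, 0.2834).
Drum 2:
Rachford–Rice: g(ψ₂) = Σ zᵢ(Kᵢ−1)/(1+ψ₂(Kᵢ−1)) = 0.
Check two-phase: ΣzᵢKᵢ = 1.282 > 1 and Σzᵢ/Kᵢ = 1.534 > 1, so g(0) = 0.282 > 0 and g(1) = -0.534 < 0.
Newton iteration, ψ₂⁰ = 0.5:
  ψ₂ = 0.500: g = -0.1252, g' = -0.675 → ψ₂ = 0.314
  ψ₂ = 0.314: g = 0.0025, g' = -0.720 → ψ₂ = 0.318
Converged at ψ₂ = 0.318.
  ethyl acetate: x = 0.260, y = 0.673
  p-xylene: x = 0.391, y = 0.184
  o-xylene: x = 0.349, y = 0.143

y_p-xylene (drum 2) = 0.184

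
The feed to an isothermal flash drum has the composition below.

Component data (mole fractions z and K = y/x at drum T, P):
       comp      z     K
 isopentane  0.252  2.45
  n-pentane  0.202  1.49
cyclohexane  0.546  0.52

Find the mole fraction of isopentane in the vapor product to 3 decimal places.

Let ψ = V/F and solve Σ zᵢ(Kᵢ−1)/(1+ψ(Kᵢ−1)) = 0.
g(0) = ΣzᵢKᵢ − 1 = 0.202 and g(1) = 1 − Σzᵢ/Kᵢ = -0.288, so a root lies in (0, 1).
Iterate (Newton) starting at ψ = 0.5:
  ψ = 0.500: g = -0.0535, g' = -0.427 → ψ = 0.375
  ψ = 0.375: g = 0.0008, g' = -0.444 → ψ = 0.377
Converged at ψ = 0.377.
Compositions from xᵢ = zᵢ/(1+ψ(Kᵢ−1)), yᵢ = Kᵢxᵢ:
  isopentane: x = 0.163, y = 0.399
  n-pentane: x = 0.171, y = 0.254
  cyclohexane: x = 0.666, y = 0.347

y_isopentane = 0.399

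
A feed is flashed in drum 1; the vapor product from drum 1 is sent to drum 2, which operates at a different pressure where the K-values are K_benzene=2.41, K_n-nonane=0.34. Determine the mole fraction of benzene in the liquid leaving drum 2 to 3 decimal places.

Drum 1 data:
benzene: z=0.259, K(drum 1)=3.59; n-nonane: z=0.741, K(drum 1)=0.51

x_benzene (drum 2) = 0.319

Drum 1:
Let ψ₁ = V/F and solve Σ zᵢ(Kᵢ−1)/(1+ψ₁(Kᵢ−1)) = 0.
Check two-phase: ΣzᵢKᵢ = 1.308 > 1 and Σzᵢ/Kᵢ = 1.525 > 1, so g(0) = 0.308 > 0 and g(1) = -0.525 < 0.
Binary case is linear: z₁(K₁−1)(1+ψ₁(K₂−1)) + z₂(K₂−1)(1+ψ₁(K₁−1)) = 0
⇒ ψ₁ = [z₁(K₁−1)+z₂(K₂−1)] / [−(K₁−1)(K₂−1)] = 0.3077/1.2691 = 0.242
Drum-1 compositions:
  benzene: x = 0.159, y = 0.571
  n-nonane: x = 0.841, y = 0.429
Drum-2 feed = drum-1 vapor: z₂ = (0.5711, 0.4289).
Drum 2:
Material balance + equilibrium reduce to Σ zᵢ(Kᵢ−1)/(1+ψ₂(Kᵢ−1)) = 0.
g(0) = ΣzᵢKᵢ − 1 = 0.522 and g(1) = 1 − Σzᵢ/Kᵢ = -0.498, so a root lies in (0, 1).
Binary case is linear: z₁(K₁−1)(1+ψ₂(K₂−1)) + z₂(K₂−1)(1+ψ₂(K₁−1)) = 0
⇒ ψ₂ = [z₁(K₁−1)+z₂(K₂−1)] / [−(K₁−1)(K₂−1)] = 0.5223/0.9306 = 0.561
  benzene: x = 0.319, y = 0.768
  n-nonane: x = 0.681, y = 0.232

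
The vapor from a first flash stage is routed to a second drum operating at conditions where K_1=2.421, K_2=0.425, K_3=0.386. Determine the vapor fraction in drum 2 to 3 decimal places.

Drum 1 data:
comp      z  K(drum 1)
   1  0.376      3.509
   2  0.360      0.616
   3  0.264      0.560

Drum 1:
Material balance + equilibrium reduce to Σ zᵢ(Kᵢ−1)/(1+ψ₁(Kᵢ−1)) = 0.
Feasibility: ΣzᵢKᵢ = 1.689, Σzᵢ/Kᵢ = 1.163 — both > 1, two phases present.
Iterate (Newton) starting at ψ₁ = 0.45:
  ψ₁ = 0.450: g = 0.1311, g' = -0.679 → ψ₁ = 0.643
  ψ₁ = 0.643: g = 0.0154, g' = -0.540 → ψ₁ = 0.672
Converged at ψ₁ = 0.672.
Drum-1 compositions:
  1: x = 0.140, y = 0.491
  2: x = 0.485, y = 0.299
  3: x = 0.375, y = 0.210
Drum-2 feed = drum-1 vapor: z₂ = (0.4912, 0.2989, 0.2099).
Drum 2:
Material balance + equilibrium reduce to Σ zᵢ(Kᵢ−1)/(1+ψ₂(Kᵢ−1)) = 0.
Feasibility: ΣzᵢKᵢ = 1.397, Σzᵢ/Kᵢ = 1.450 — both > 1, two phases present.
Newton–Raphson from ψ₂ = 0.32:
  ψ₂ = 0.320: g = 0.1088, g' = -0.740 → ψ₂ = 0.467
  ψ₂ = 0.467: g = 0.0039, g' = -0.699 → ψ₂ = 0.473
Converged at ψ₂ = 0.473.
  1: x = 0.294, y = 0.711
  2: x = 0.410, y = 0.174
  3: x = 0.296, y = 0.114

V/F (drum 2) = 0.473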